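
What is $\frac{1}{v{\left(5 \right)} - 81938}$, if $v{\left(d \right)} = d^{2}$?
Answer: $- \frac{1}{81913} \approx -1.2208 \cdot 10^{-5}$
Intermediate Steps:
$\frac{1}{v{\left(5 \right)} - 81938} = \frac{1}{5^{2} - 81938} = \frac{1}{25 - 81938} = \frac{1}{-81913} = - \frac{1}{81913}$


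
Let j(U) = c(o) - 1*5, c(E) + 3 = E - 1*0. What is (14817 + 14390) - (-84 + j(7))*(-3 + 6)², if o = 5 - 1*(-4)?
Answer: 29954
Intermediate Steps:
o = 9 (o = 5 + 4 = 9)
c(E) = -3 + E (c(E) = -3 + (E - 1*0) = -3 + (E + 0) = -3 + E)
j(U) = 1 (j(U) = (-3 + 9) - 1*5 = 6 - 5 = 1)
(14817 + 14390) - (-84 + j(7))*(-3 + 6)² = (14817 + 14390) - (-84 + 1)*(-3 + 6)² = 29207 - (-83)*3² = 29207 - (-83)*9 = 29207 - 1*(-747) = 29207 + 747 = 29954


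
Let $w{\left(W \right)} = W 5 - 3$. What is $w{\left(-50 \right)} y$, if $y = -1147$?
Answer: $290191$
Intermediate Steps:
$w{\left(W \right)} = -3 + 5 W$ ($w{\left(W \right)} = 5 W - 3 = -3 + 5 W$)
$w{\left(-50 \right)} y = \left(-3 + 5 \left(-50\right)\right) \left(-1147\right) = \left(-3 - 250\right) \left(-1147\right) = \left(-253\right) \left(-1147\right) = 290191$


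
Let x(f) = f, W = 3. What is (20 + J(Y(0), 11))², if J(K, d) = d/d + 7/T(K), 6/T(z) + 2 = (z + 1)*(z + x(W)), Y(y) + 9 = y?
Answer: 50176/9 ≈ 5575.1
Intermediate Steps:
Y(y) = -9 + y
T(z) = 6/(-2 + (1 + z)*(3 + z)) (T(z) = 6/(-2 + (z + 1)*(z + 3)) = 6/(-2 + (1 + z)*(3 + z)))
J(K, d) = 13/6 + 7*K²/6 + 14*K/3 (J(K, d) = d/d + 7/((6/(1 + K² + 4*K))) = 1 + 7*(⅙ + K²/6 + 2*K/3) = 1 + (7/6 + 7*K²/6 + 14*K/3) = 13/6 + 7*K²/6 + 14*K/3)
(20 + J(Y(0), 11))² = (20 + (13/6 + 7*(-9 + 0)²/6 + 14*(-9 + 0)/3))² = (20 + (13/6 + (7/6)*(-9)² + (14/3)*(-9)))² = (20 + (13/6 + (7/6)*81 - 42))² = (20 + (13/6 + 189/2 - 42))² = (20 + 164/3)² = (224/3)² = 50176/9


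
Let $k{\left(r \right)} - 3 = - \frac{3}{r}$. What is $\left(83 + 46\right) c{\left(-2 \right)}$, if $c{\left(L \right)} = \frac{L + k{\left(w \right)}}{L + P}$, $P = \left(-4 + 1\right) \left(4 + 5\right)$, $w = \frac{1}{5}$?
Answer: $\frac{1806}{29} \approx 62.276$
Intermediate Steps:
$w = \frac{1}{5} \approx 0.2$
$P = -27$ ($P = \left(-3\right) 9 = -27$)
$k{\left(r \right)} = 3 - \frac{3}{r}$
$c{\left(L \right)} = \frac{-12 + L}{-27 + L}$ ($c{\left(L \right)} = \frac{L + \left(3 - 3 \frac{1}{\frac{1}{5}}\right)}{L - 27} = \frac{L + \left(3 - 15\right)}{-27 + L} = \frac{L - 12}{-27 + L} = \frac{-12 + L}{-27 + L}$)
$\left(83 + 46\right) c{\left(-2 \right)} = \left(83 + 46\right) \frac{-12 - 2}{-27 - 2} = 129 \frac{1}{-29} \left(-14\right) = 129 \left(\left(- \frac{1}{29}\right) \left(-14\right)\right) = 129 \cdot \frac{14}{29} = \frac{1806}{29}$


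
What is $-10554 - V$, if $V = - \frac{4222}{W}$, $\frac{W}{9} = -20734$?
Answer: $- \frac{984721973}{93303} \approx -10554.0$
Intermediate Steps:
$W = -186606$ ($W = 9 \left(-20734\right) = -186606$)
$V = \frac{2111}{93303}$ ($V = - \frac{4222}{-186606} = \left(-4222\right) \left(- \frac{1}{186606}\right) = \frac{2111}{93303} \approx 0.022625$)
$-10554 - V = -10554 - \frac{2111}{93303} = - \frac{984721973}{93303}$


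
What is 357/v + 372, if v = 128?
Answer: 47973/128 ≈ 374.79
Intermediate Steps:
357/v + 372 = 357/128 + 372 = 47973/128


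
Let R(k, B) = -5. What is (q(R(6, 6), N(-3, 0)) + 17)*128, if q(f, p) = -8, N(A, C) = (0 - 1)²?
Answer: 1152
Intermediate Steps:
N(A, C) = 1 (N(A, C) = (-1)² = 1)
(q(R(6, 6), N(-3, 0)) + 17)*128 = (-8 + 17)*128 = 9*128 = 1152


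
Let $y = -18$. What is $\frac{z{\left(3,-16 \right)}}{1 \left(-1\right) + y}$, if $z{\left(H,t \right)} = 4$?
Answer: $- \frac{4}{19} \approx -0.21053$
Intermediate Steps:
$\frac{z{\left(3,-16 \right)}}{1 \left(-1\right) + y} = \frac{4}{1 \left(-1\right) - 18} = \frac{4}{-1 - 18} = \frac{4}{-19} = 4 \left(- \frac{1}{19}\right) = - \frac{4}{19}$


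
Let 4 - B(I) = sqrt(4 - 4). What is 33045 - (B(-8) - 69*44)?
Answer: 36077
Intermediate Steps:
B(I) = 4 (B(I) = 4 - sqrt(4 - 4) = 4 - sqrt(0) = 4 - 1*0 = 4 + 0 = 4)
33045 - (B(-8) - 69*44) = 33045 - (4 - 69*44) = 33045 - (4 - 3036) = 33045 - 1*(-3032) = 33045 + 3032 = 36077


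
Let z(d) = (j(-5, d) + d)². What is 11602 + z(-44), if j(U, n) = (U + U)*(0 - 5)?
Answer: 11638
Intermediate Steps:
j(U, n) = -10*U (j(U, n) = (2*U)*(-5) = -10*U)
z(d) = (50 + d)² (z(d) = (-10*(-5) + d)² = (50 + d)²)
11602 + z(-44) = 11602 + (50 - 44)² = 11602 + 6² = 11602 + 36 = 11638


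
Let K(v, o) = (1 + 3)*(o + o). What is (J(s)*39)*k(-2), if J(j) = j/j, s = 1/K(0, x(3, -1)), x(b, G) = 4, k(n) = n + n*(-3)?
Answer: 156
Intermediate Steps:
k(n) = -2*n (k(n) = n - 3*n = -2*n)
K(v, o) = 8*o (K(v, o) = 4*(2*o) = 8*o)
s = 1/32 (s = 1/(8*4) = 1/32 ≈ 0.031250)
J(j) = 1
(J(s)*39)*k(-2) = (1*39)*(-2*(-2)) = 39*4 = 156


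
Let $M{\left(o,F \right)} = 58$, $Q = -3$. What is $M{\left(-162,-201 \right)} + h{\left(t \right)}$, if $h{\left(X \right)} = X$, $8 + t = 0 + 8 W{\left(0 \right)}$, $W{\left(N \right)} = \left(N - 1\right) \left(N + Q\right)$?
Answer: $74$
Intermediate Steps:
$W{\left(N \right)} = \left(-1 + N\right) \left(-3 + N\right)$ ($W{\left(N \right)} = \left(N - 1\right) \left(N - 3\right) = \left(-1 + N\right) \left(-3 + N\right)$)
$t = 16$ ($t = -8 + \left(0 + 8 \left(3 + 0^{2} - 0\right)\right) = -8 + \left(0 + 8 \left(3 + 0 + 0\right)\right) = -8 + \left(0 + 8 \cdot 3\right) = -8 + \left(0 + 24\right) = -8 + 24 = 16$)
$M{\left(-162,-201 \right)} + h{\left(t \right)} = 58 + 16 = 74$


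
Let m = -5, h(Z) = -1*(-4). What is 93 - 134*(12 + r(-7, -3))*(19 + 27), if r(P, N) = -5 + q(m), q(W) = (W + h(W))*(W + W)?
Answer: -104695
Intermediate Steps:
h(Z) = 4
q(W) = 2*W*(4 + W) (q(W) = (W + 4)*(W + W) = (4 + W)*(2*W) = 2*W*(4 + W))
r(P, N) = 5 (r(P, N) = -5 + 2*(-5)*(4 - 5) = -5 + 2*(-5)*(-1) = -5 + 10 = 5)
93 - 134*(12 + r(-7, -3))*(19 + 27) = 93 - 134*(12 + 5)*(19 + 27) = 93 - 2278*46 = 93 - 134*782 = 93 - 104788 = -104695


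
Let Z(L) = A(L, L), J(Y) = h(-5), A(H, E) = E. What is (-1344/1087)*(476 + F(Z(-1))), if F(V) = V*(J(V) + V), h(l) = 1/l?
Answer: -3206784/5435 ≈ -590.02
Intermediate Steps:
J(Y) = -⅕ (J(Y) = 1/(-5) = -⅕)
Z(L) = L
F(V) = V*(-⅕ + V)
(-1344/1087)*(476 + F(Z(-1))) = (-1344/1087)*(476 - (-⅕ - 1)) = (-1344*1/1087)*(476 - 1*(-6/5)) = -1344*(476 + 6/5)/1087 = -1344/1087*2386/5 = -3206784/5435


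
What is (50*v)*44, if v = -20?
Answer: -44000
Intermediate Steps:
(50*v)*44 = (50*(-20))*44 = -1000*44 = -44000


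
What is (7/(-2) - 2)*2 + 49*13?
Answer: 626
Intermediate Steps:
(7/(-2) - 2)*2 + 49*13 = (7*(-½) - 2)*2 + 637 = (-7/2 - 2)*2 + 637 = -11/2*2 + 637 = -11 + 637 = 626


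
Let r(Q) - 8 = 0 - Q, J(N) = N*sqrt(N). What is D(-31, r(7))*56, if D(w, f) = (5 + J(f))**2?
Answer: 2016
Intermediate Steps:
J(N) = N**(3/2)
r(Q) = 8 - Q (r(Q) = 8 + (0 - Q) = 8 - Q)
D(w, f) = (5 + f**(3/2))**2
D(-31, r(7))*56 = (5 + (8 - 1*7)**(3/2))**2*56 = (5 + (8 - 7)**(3/2))**2*56 = (5 + 1**(3/2))**2*56 = (5 + 1)**2*56 = 6**2*56 = 36*56 = 2016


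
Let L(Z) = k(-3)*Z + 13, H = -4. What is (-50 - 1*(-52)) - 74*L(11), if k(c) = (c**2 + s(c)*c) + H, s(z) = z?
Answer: -12356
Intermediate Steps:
k(c) = -4 + 2*c**2 (k(c) = (c**2 + c*c) - 4 = (c**2 + c**2) - 4 = 2*c**2 - 4 = -4 + 2*c**2)
L(Z) = 13 + 14*Z (L(Z) = (-4 + 2*(-3)**2)*Z + 13 = (-4 + 2*9)*Z + 13 = (-4 + 18)*Z + 13 = 14*Z + 13 = 13 + 14*Z)
(-50 - 1*(-52)) - 74*L(11) = (-50 - 1*(-52)) - 74*(13 + 14*11) = (-50 + 52) - 74*(13 + 154) = 2 - 74*167 = 2 - 12358 = -12356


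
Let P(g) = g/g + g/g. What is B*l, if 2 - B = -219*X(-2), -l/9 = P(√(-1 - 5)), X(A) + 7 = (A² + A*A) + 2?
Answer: -11862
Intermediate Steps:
P(g) = 2 (P(g) = 1 + 1 = 2)
X(A) = -5 + 2*A² (X(A) = -7 + ((A² + A*A) + 2) = -7 + ((A² + A²) + 2) = -7 + (2*A² + 2) = -7 + (2 + 2*A²) = -5 + 2*A²)
l = -18 (l = -9*2 = -18)
B = 659 (B = 2 - (-219)*(-5 + 2*(-2)²) = 2 - (-219)*(-5 + 2*4) = 2 - (-219)*(-5 + 8) = 2 - (-219)*3 = 2 - 1*(-657) = 2 + 657 = 659)
B*l = 659*(-18) = -11862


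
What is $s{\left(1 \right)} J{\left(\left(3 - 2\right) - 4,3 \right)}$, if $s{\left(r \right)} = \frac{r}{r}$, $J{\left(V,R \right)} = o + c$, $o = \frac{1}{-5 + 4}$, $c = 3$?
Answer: $2$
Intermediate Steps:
$o = -1$ ($o = \frac{1}{-1} = -1$)
$J{\left(V,R \right)} = 2$ ($J{\left(V,R \right)} = -1 + 3 = 2$)
$s{\left(r \right)} = 1$
$s{\left(1 \right)} J{\left(\left(3 - 2\right) - 4,3 \right)} = 1 \cdot 2 = 2$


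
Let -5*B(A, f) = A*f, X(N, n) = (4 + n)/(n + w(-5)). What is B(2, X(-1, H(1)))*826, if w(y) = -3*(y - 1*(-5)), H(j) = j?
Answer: -1652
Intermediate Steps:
w(y) = -15 - 3*y (w(y) = -3*(y + 5) = -3*(5 + y) = -15 - 3*y)
X(N, n) = (4 + n)/n (X(N, n) = (4 + n)/(n + (-15 - 3*(-5))) = (4 + n)/(n + (-15 + 15)) = (4 + n)/(n + 0) = (4 + n)/n)
B(A, f) = -A*f/5
B(2, X(-1, H(1)))*826 = -⅕*2*(4 + 1)/1*826 = -⅕*2*1*5*826 = -⅕*2*5*826 = -2*826 = -1652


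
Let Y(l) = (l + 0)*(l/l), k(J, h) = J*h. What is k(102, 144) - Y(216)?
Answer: 14472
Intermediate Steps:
Y(l) = l (Y(l) = l*1 = l)
k(102, 144) - Y(216) = 102*144 - 1*216 = 14688 - 216 = 14472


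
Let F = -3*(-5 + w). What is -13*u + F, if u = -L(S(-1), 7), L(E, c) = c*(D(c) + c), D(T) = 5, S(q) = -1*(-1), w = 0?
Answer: 1107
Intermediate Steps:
S(q) = 1
L(E, c) = c*(5 + c)
u = -84 (u = -7*(5 + 7) = -7*12 = -1*84 = -84)
F = 15 (F = -3*(-5 + 0) = -3*(-5) = 15)
-13*u + F = -13*(-84) + 15 = 1092 + 15 = 1107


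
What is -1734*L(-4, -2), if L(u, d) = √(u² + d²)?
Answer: -3468*√5 ≈ -7754.7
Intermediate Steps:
L(u, d) = √(d² + u²)
-1734*L(-4, -2) = -1734*√((-2)² + (-4)²) = -1734*√(4 + 16) = -3468*√5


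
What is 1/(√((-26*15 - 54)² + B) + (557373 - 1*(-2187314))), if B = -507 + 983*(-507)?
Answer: 249517/684846093611 - 6*I*√8382/7533307029721 ≈ 3.6434e-7 - 7.2919e-11*I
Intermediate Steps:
B = -498888 (B = -507 - 498381 = -498888)
1/(√((-26*15 - 54)² + B) + (557373 - 1*(-2187314))) = 1/(√((-26*15 - 54)² - 498888) + (557373 - 1*(-2187314))) = 1/(√((-390 - 54)² - 498888) + (557373 + 2187314)) = 1/(√((-444)² - 498888) + 2744687) = 1/(√(197136 - 498888) + 2744687) = 1/(√(-301752) + 2744687) = 1/(6*I*√8382 + 2744687) = 1/(2744687 + 6*I*√8382)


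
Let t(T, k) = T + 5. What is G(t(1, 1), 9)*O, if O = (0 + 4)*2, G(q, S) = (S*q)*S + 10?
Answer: 3968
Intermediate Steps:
t(T, k) = 5 + T
G(q, S) = 10 + q*S**2 (G(q, S) = q*S**2 + 10 = 10 + q*S**2)
O = 8 (O = 4*2 = 8)
G(t(1, 1), 9)*O = (10 + (5 + 1)*9**2)*8 = (10 + 6*81)*8 = (10 + 486)*8 = 496*8 = 3968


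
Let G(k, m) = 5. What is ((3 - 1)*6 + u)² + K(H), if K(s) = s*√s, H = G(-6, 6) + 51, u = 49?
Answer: 3721 + 112*√14 ≈ 4140.1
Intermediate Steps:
H = 56 (H = 5 + 51 = 56)
K(s) = s^(3/2)
((3 - 1)*6 + u)² + K(H) = ((3 - 1)*6 + 49)² + 56^(3/2) = (2*6 + 49)² + 112*√14 = (12 + 49)² + 112*√14 = 61² + 112*√14 = 3721 + 112*√14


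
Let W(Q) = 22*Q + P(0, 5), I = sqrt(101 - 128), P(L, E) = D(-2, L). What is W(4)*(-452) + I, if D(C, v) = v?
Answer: -39776 + 3*I*sqrt(3) ≈ -39776.0 + 5.1962*I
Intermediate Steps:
P(L, E) = L
I = 3*I*sqrt(3) (I = sqrt(-27) = 3*I*sqrt(3) ≈ 5.1962*I)
W(Q) = 22*Q (W(Q) = 22*Q + 0 = 22*Q)
W(4)*(-452) + I = (22*4)*(-452) + 3*I*sqrt(3) = 88*(-452) + 3*I*sqrt(3) = -39776 + 3*I*sqrt(3)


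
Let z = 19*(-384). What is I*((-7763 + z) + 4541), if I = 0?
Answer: 0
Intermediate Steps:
z = -7296
I*((-7763 + z) + 4541) = 0*((-7763 - 7296) + 4541) = 0*(-15059 + 4541) = 0*(-10518) = 0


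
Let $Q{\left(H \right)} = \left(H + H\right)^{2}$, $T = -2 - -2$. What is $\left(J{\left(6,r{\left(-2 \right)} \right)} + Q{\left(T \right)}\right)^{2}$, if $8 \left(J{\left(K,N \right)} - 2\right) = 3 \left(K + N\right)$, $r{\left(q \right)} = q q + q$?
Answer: $25$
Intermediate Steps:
$r{\left(q \right)} = q + q^{2}$ ($r{\left(q \right)} = q^{2} + q = q + q^{2}$)
$T = 0$ ($T = -2 + 2 = 0$)
$Q{\left(H \right)} = 4 H^{2}$ ($Q{\left(H \right)} = \left(2 H\right)^{2} = 4 H^{2}$)
$J{\left(K,N \right)} = 2 + \frac{3 K}{8} + \frac{3 N}{8}$ ($J{\left(K,N \right)} = 2 + \frac{3 \left(K + N\right)}{8} = 2 + \frac{3 K + 3 N}{8} = 2 + \left(\frac{3 K}{8} + \frac{3 N}{8}\right) = 2 + \frac{3 K}{8} + \frac{3 N}{8}$)
$\left(J{\left(6,r{\left(-2 \right)} \right)} + Q{\left(T \right)}\right)^{2} = \left(\left(2 + \frac{3}{8} \cdot 6 + \frac{3 \left(- 2 \left(1 - 2\right)\right)}{8}\right) + 4 \cdot 0^{2}\right)^{2} = \left(\left(2 + \frac{9}{4} + \frac{3 \left(\left(-2\right) \left(-1\right)\right)}{8}\right) + 4 \cdot 0\right)^{2} = \left(\left(2 + \frac{9}{4} + \frac{3}{8} \cdot 2\right) + 0\right)^{2} = \left(\left(2 + \frac{9}{4} + \frac{3}{4}\right) + 0\right)^{2} = \left(5 + 0\right)^{2} = 5^{2} = 25$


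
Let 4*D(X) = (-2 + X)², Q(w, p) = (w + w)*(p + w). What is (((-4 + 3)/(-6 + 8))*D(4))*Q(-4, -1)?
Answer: -20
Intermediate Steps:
Q(w, p) = 2*w*(p + w) (Q(w, p) = (2*w)*(p + w) = 2*w*(p + w))
D(X) = (-2 + X)²/4
(((-4 + 3)/(-6 + 8))*D(4))*Q(-4, -1) = (((-4 + 3)/(-6 + 8))*((-2 + 4)²/4))*(2*(-4)*(-1 - 4)) = ((-1/2)*((¼)*2²))*(2*(-4)*(-5)) = ((-1*½)*((¼)*4))*40 = -½*1*40 = -½*40 = -20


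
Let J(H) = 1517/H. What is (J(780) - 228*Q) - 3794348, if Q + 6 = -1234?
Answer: -2739068323/780 ≈ -3.5116e+6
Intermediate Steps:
Q = -1240 (Q = -6 - 1234 = -1240)
(J(780) - 228*Q) - 3794348 = (1517/780 - 228*(-1240)) - 3794348 = (1517*(1/780) - 1*(-282720)) - 3794348 = (1517/780 + 282720) - 3794348 = 220523117/780 - 3794348 = -2739068323/780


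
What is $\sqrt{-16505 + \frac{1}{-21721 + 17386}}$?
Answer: $\frac{2 i \sqrt{268309410}}{255} \approx 128.47 i$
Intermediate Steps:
$\sqrt{-16505 + \frac{1}{-21721 + 17386}} = \sqrt{-16505 + \frac{1}{-4335}} = \sqrt{-16505 - \frac{1}{4335}} = \sqrt{- \frac{71549176}{4335}} = \frac{2 i \sqrt{268309410}}{255}$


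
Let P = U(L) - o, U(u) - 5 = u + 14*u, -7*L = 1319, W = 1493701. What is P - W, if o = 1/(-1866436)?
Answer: -19552143348445/13065052 ≈ -1.4965e+6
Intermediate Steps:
L = -1319/7 (L = -⅐*1319 = -1319/7 ≈ -188.43)
U(u) = 5 + 15*u (U(u) = 5 + (u + 14*u) = 5 + 15*u)
o = -1/1866436 ≈ -5.3578e-7
P = -36862110993/13065052 (P = (5 + 15*(-1319/7)) - 1*(-1/1866436) = (5 - 19785/7) + 1/1866436 = -19750/7 + 1/1866436 = -36862110993/13065052 ≈ -2821.4)
P - W = -36862110993/13065052 - 1*1493701 = -36862110993/13065052 - 1493701 = -19552143348445/13065052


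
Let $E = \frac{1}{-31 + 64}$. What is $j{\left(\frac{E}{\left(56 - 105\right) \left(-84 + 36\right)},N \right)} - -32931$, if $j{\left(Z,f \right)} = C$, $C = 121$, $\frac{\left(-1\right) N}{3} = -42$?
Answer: $33052$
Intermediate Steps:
$N = 126$ ($N = \left(-3\right) \left(-42\right) = 126$)
$E = \frac{1}{33} \approx 0.030303$
$j{\left(Z,f \right)} = 121$
$j{\left(\frac{E}{\left(56 - 105\right) \left(-84 + 36\right)},N \right)} - -32931 = 121 - -32931 = 121 + 32931 = 33052$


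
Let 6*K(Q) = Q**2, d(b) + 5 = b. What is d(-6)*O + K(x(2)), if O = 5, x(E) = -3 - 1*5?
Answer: -133/3 ≈ -44.333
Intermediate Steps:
d(b) = -5 + b
x(E) = -8 (x(E) = -3 - 5 = -8)
K(Q) = Q**2/6
d(-6)*O + K(x(2)) = (-5 - 6)*5 + (1/6)*(-8)**2 = -11*5 + (1/6)*64 = -55 + 32/3 = -133/3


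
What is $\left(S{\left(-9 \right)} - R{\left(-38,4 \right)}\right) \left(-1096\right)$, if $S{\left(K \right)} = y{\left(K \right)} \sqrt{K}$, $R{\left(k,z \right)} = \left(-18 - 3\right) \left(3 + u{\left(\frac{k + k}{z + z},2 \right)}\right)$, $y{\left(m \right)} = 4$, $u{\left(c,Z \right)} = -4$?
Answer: $23016 - 13152 i \approx 23016.0 - 13152.0 i$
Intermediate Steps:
$R{\left(k,z \right)} = 21$ ($R{\left(k,z \right)} = \left(-18 - 3\right) \left(3 - 4\right) = \left(-21\right) \left(-1\right) = 21$)
$S{\left(K \right)} = 4 \sqrt{K}$
$\left(S{\left(-9 \right)} - R{\left(-38,4 \right)}\right) \left(-1096\right) = \left(4 \sqrt{-9} - 21\right) \left(-1096\right) = \left(4 \cdot 3 i - 21\right) \left(-1096\right) = \left(12 i - 21\right) \left(-1096\right) = \left(-21 + 12 i\right) \left(-1096\right) = 23016 - 13152 i$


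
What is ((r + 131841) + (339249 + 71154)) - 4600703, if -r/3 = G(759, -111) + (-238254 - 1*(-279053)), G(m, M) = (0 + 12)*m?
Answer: -4208180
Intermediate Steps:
G(m, M) = 12*m
r = -149721 (r = -3*(12*759 + (-238254 - 1*(-279053))) = -3*(9108 + (-238254 + 279053)) = -3*(9108 + 40799) = -3*49907 = -149721)
((r + 131841) + (339249 + 71154)) - 4600703 = ((-149721 + 131841) + (339249 + 71154)) - 4600703 = (-17880 + 410403) - 4600703 = 392523 - 4600703 = -4208180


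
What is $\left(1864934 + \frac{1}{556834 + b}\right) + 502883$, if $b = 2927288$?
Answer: $\frac{8249763301675}{3484122} \approx 2.3678 \cdot 10^{6}$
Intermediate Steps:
$\left(1864934 + \frac{1}{556834 + b}\right) + 502883 = \left(1864934 + \frac{1}{556834 + 2927288}\right) + 502883 = \left(1864934 + \frac{1}{3484122}\right) + 502883 = \frac{6497657577949}{3484122} + 502883 = \frac{8249763301675}{3484122}$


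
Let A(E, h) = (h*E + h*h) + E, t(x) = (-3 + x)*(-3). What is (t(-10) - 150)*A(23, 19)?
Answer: -91131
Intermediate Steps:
t(x) = 9 - 3*x
A(E, h) = E + h**2 + E*h (A(E, h) = (E*h + h**2) + E = (h**2 + E*h) + E = E + h**2 + E*h)
(t(-10) - 150)*A(23, 19) = ((9 - 3*(-10)) - 150)*(23 + 19**2 + 23*19) = ((9 + 30) - 150)*(23 + 361 + 437) = (39 - 150)*821 = -111*821 = -91131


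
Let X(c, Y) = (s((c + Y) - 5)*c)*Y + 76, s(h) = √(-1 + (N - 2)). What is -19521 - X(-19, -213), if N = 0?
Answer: -19597 - 4047*I*√3 ≈ -19597.0 - 7009.6*I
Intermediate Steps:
s(h) = I*√3 (s(h) = √(-1 + (0 - 2)) = √(-1 - 2) = √(-3) = I*√3)
X(c, Y) = 76 + I*Y*c*√3 (X(c, Y) = ((I*√3)*c)*Y + 76 = (I*c*√3)*Y + 76 = I*Y*c*√3 + 76 = 76 + I*Y*c*√3)
-19521 - X(-19, -213) = -19521 - (76 + I*(-213)*(-19)*√3) = -19521 - (76 + 4047*I*√3) = -19521 + (-76 - 4047*I*√3) = -19597 - 4047*I*√3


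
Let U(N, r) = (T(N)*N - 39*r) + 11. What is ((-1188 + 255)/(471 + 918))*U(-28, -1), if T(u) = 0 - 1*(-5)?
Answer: 27990/463 ≈ 60.454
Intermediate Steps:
T(u) = 5 (T(u) = 0 + 5 = 5)
U(N, r) = 11 - 39*r + 5*N (U(N, r) = (5*N - 39*r) + 11 = (-39*r + 5*N) + 11 = 11 - 39*r + 5*N)
((-1188 + 255)/(471 + 918))*U(-28, -1) = ((-1188 + 255)/(471 + 918))*(11 - 39*(-1) + 5*(-28)) = (-933/1389)*(11 + 39 - 140) = -933*1/1389*(-90) = -311/463*(-90) = 27990/463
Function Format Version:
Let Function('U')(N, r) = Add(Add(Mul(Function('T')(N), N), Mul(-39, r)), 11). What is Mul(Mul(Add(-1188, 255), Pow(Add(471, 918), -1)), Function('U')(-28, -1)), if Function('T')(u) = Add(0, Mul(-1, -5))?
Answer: Rational(27990, 463) ≈ 60.454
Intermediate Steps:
Function('T')(u) = 5 (Function('T')(u) = Add(0, 5) = 5)
Function('U')(N, r) = Add(11, Mul(-39, r), Mul(5, N)) (Function('U')(N, r) = Add(Add(Mul(5, N), Mul(-39, r)), 11) = Add(Add(Mul(-39, r), Mul(5, N)), 11) = Add(11, Mul(-39, r), Mul(5, N)))
Mul(Mul(Add(-1188, 255), Pow(Add(471, 918), -1)), Function('U')(-28, -1)) = Mul(Mul(Add(-1188, 255), Pow(Add(471, 918), -1)), Add(11, Mul(-39, -1), Mul(5, -28))) = Mul(Mul(-933, Pow(1389, -1)), Add(11, 39, -140)) = Mul(Mul(-933, Rational(1, 1389)), -90) = Mul(Rational(-311, 463), -90) = Rational(27990, 463)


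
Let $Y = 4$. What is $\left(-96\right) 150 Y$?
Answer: $-57600$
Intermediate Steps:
$\left(-96\right) 150 Y = \left(-96\right) 150 \cdot 4 = \left(-14400\right) 4 = -57600$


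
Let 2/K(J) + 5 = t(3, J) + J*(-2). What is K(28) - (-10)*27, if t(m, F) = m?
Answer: 7829/29 ≈ 269.97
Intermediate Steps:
K(J) = 2/(-2 - 2*J) (K(J) = 2/(-5 + (3 + J*(-2))) = 2/(-5 + (3 - 2*J)) = 2/(-2 - 2*J))
K(28) - (-10)*27 = -1/(1 + 28) - (-10)*27 = -1/29 - 1*(-270) = -1*1/29 + 270 = -1/29 + 270 = 7829/29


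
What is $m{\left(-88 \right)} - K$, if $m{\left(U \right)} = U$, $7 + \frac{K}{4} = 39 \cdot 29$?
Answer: $-4584$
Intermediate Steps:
$K = 4496$ ($K = -28 + 4 \cdot 39 \cdot 29 = -28 + 4 \cdot 1131 = -28 + 4524 = 4496$)
$m{\left(-88 \right)} - K = -88 - 4496 = -4584$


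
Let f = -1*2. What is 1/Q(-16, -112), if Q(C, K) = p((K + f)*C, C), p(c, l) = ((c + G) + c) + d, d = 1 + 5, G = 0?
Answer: 1/3654 ≈ 0.00027367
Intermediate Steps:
f = -2
d = 6
p(c, l) = 6 + 2*c (p(c, l) = ((c + 0) + c) + 6 = (c + c) + 6 = 2*c + 6 = 6 + 2*c)
Q(C, K) = 6 + 2*C*(-2 + K) (Q(C, K) = 6 + 2*((K - 2)*C) = 6 + 2*((-2 + K)*C) = 6 + 2*(C*(-2 + K)) = 6 + 2*C*(-2 + K))
1/Q(-16, -112) = 1/(6 + 2*(-16)*(-2 - 112)) = 1/(6 + 2*(-16)*(-114)) = 1/(6 + 3648) = 1/3654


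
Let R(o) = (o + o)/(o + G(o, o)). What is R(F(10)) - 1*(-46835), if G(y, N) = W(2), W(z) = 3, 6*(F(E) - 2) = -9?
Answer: 327847/7 ≈ 46835.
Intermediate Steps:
F(E) = ½ (F(E) = 2 + (⅙)*(-9) = 2 - 3/2 = ½)
G(y, N) = 3
R(o) = 2*o/(3 + o) (R(o) = (o + o)/(o + 3) = (2*o)/(3 + o) = 2*o/(3 + o))
R(F(10)) - 1*(-46835) = 2*(½)/(3 + ½) - 1*(-46835) = 2*(½)/(7/2) + 46835 = 2*(½)*(2/7) + 46835 = 2/7 + 46835 = 327847/7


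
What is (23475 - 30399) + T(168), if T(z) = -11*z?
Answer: -8772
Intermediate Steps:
(23475 - 30399) + T(168) = (23475 - 30399) - 11*168 = -6924 - 1848 = -8772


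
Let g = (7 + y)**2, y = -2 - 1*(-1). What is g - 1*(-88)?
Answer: 124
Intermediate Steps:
y = -1 (y = -2 + 1 = -1)
g = 36 (g = (7 - 1)**2 = 6**2 = 36)
g - 1*(-88) = 36 - 1*(-88) = 36 + 88 = 124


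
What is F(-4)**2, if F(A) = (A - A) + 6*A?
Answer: 576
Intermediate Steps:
F(A) = 6*A (F(A) = 0 + 6*A = 6*A)
F(-4)**2 = (6*(-4))**2 = (-24)**2 = 576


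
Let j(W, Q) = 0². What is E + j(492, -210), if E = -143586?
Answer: -143586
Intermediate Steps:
j(W, Q) = 0
E + j(492, -210) = -143586 + 0 = -143586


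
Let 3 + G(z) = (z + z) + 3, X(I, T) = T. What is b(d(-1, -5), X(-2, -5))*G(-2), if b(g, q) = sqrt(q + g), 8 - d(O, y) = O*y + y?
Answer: -4*sqrt(3) ≈ -6.9282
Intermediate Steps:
d(O, y) = 8 - y - O*y (d(O, y) = 8 - (O*y + y) = 8 - (y + O*y) = 8 + (-y - O*y) = 8 - y - O*y)
b(g, q) = sqrt(g + q)
G(z) = 2*z (G(z) = -3 + ((z + z) + 3) = -3 + (2*z + 3) = -3 + (3 + 2*z) = 2*z)
b(d(-1, -5), X(-2, -5))*G(-2) = sqrt((8 - 1*(-5) - 1*(-1)*(-5)) - 5)*(2*(-2)) = sqrt((8 + 5 - 5) - 5)*(-4) = sqrt(8 - 5)*(-4) = sqrt(3)*(-4) = -4*sqrt(3)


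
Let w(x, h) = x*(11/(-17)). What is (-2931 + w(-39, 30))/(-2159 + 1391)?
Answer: 8233/2176 ≈ 3.7835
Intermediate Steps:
w(x, h) = -11*x/17 (w(x, h) = x*(11*(-1/17)) = x*(-11/17) = -11*x/17)
(-2931 + w(-39, 30))/(-2159 + 1391) = (-2931 - 11/17*(-39))/(-2159 + 1391) = (-2931 + 429/17)/(-768) = -49398/17*(-1/768) = 8233/2176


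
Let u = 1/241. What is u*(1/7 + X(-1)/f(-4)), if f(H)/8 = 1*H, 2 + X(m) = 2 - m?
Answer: 25/53984 ≈ 0.00046310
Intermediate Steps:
u = 1/241 ≈ 0.0041494
X(m) = -m (X(m) = -2 + (2 - m) = -m)
f(H) = 8*H (f(H) = 8*(1*H) = 8*H)
u*(1/7 + X(-1)/f(-4)) = (1/7 + (-1*(-1))/((8*(-4))))/241 = (1*(1/7) + 1/(-32))/241 = (1/7 + 1*(-1/32))/241 = (1/7 - 1/32)/241 = (1/241)*(25/224) = 25/53984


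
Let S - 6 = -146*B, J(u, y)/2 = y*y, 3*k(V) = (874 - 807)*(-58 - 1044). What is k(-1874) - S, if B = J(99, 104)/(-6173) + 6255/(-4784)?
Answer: -1121604856289/44297448 ≈ -25320.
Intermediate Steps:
k(V) = -73834/3 (k(V) = ((874 - 807)*(-58 - 1044))/3 = (67*(-1102))/3 = (1/3)*(-73834) = -73834/3)
J(u, y) = 2*y**2 (J(u, y) = 2*(y*y) = 2*y**2)
B = -142099603/29531632 (B = (2*104**2)/(-6173) + 6255/(-4784) = (2*10816)*(-1/6173) + 6255*(-1/4784) = 21632*(-1/6173) - 6255/4784 = -21632/6173 - 6255/4784 = -142099603/29531632 ≈ -4.8118)
S = 10461865915/14765816 (S = 6 - 146*(-142099603/29531632) = 6 + 10373271019/14765816 = 10461865915/14765816 ≈ 708.52)
k(-1874) - S = -73834/3 - 1*10461865915/14765816 = -73834/3 - 10461865915/14765816 = -1121604856289/44297448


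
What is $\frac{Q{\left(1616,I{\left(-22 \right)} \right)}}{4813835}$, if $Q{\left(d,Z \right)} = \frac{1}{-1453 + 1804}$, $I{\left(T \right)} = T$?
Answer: $\frac{1}{1689656085} \approx 5.9184 \cdot 10^{-10}$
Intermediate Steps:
$Q{\left(d,Z \right)} = \frac{1}{351}$
$\frac{Q{\left(1616,I{\left(-22 \right)} \right)}}{4813835} = \frac{1}{351 \cdot 4813835} = \frac{1}{351} \cdot \frac{1}{4813835} = \frac{1}{1689656085}$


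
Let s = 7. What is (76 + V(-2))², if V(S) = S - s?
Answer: 4489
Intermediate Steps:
V(S) = -7 + S (V(S) = S - 1*7 = S - 7 = -7 + S)
(76 + V(-2))² = (76 + (-7 - 2))² = (76 - 9)² = 67² = 4489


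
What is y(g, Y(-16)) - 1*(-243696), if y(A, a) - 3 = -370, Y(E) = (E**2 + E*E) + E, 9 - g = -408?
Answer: 243329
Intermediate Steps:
g = 417 (g = 9 - 1*(-408) = 9 + 408 = 417)
Y(E) = E + 2*E**2 (Y(E) = (E**2 + E**2) + E = 2*E**2 + E = E + 2*E**2)
y(A, a) = -367 (y(A, a) = 3 - 370 = -367)
y(g, Y(-16)) - 1*(-243696) = -367 - 1*(-243696) = -367 + 243696 = 243329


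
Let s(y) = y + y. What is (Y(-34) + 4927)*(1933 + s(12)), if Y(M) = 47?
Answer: 9734118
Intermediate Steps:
s(y) = 2*y
(Y(-34) + 4927)*(1933 + s(12)) = (47 + 4927)*(1933 + 2*12) = 4974*(1933 + 24) = 4974*1957 = 9734118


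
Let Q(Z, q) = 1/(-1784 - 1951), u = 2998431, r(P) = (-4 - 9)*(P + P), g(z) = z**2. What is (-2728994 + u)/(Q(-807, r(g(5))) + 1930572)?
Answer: 1006347195/7210686419 ≈ 0.13956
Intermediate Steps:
r(P) = -26*P
Q(Z, q) = -1/3735 (Q(Z, q) = 1/(-3735) = -1/3735)
(-2728994 + u)/(Q(-807, r(g(5))) + 1930572) = (-2728994 + 2998431)/(-1/3735 + 1930572) = 269437/(7210686419/3735) = 269437*(3735/7210686419) = 1006347195/7210686419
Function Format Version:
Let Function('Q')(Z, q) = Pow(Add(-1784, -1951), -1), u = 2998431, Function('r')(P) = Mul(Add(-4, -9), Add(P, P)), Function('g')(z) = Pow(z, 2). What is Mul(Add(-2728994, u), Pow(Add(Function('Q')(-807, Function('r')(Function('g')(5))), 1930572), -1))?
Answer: Rational(1006347195, 7210686419) ≈ 0.13956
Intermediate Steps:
Function('r')(P) = Mul(-26, P) (Function('r')(P) = Mul(-13, Mul(2, P)) = Mul(-26, P))
Function('Q')(Z, q) = Rational(-1, 3735) (Function('Q')(Z, q) = Pow(-3735, -1) = Rational(-1, 3735))
Mul(Add(-2728994, u), Pow(Add(Function('Q')(-807, Function('r')(Function('g')(5))), 1930572), -1)) = Mul(Add(-2728994, 2998431), Pow(Add(Rational(-1, 3735), 1930572), -1)) = Mul(269437, Pow(Rational(7210686419, 3735), -1)) = Mul(269437, Rational(3735, 7210686419)) = Rational(1006347195, 7210686419)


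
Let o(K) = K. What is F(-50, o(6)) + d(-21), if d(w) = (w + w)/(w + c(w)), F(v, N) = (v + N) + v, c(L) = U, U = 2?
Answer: -1744/19 ≈ -91.789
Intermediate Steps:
c(L) = 2
F(v, N) = N + 2*v (F(v, N) = (N + v) + v = N + 2*v)
d(w) = 2*w/(2 + w) (d(w) = (w + w)/(w + 2) = (2*w)/(2 + w) = 2*w/(2 + w))
F(-50, o(6)) + d(-21) = (6 + 2*(-50)) + 2*(-21)/(2 - 21) = (6 - 100) + 2*(-21)/(-19) = -94 + 2*(-21)*(-1/19) = -94 + 42/19 = -1744/19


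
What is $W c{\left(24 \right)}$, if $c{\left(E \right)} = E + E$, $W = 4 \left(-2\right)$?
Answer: $-384$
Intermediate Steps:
$W = -8$
$c{\left(E \right)} = 2 E$
$W c{\left(24 \right)} = - 8 \cdot 2 \cdot 24 = \left(-8\right) 48 = -384$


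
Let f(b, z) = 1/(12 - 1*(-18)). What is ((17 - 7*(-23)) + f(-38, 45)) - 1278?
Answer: -32999/30 ≈ -1100.0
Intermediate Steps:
f(b, z) = 1/30 (f(b, z) = 1/(12 + 18) = 1/30)
((17 - 7*(-23)) + f(-38, 45)) - 1278 = ((17 - 7*(-23)) + 1/30) - 1278 = ((17 + 161) + 1/30) - 1278 = (178 + 1/30) - 1278 = 5341/30 - 1278 = -32999/30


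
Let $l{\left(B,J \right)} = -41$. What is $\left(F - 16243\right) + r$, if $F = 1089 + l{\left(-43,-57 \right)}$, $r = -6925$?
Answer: $-22120$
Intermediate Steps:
$F = 1048$ ($F = 1089 - 41 = 1048$)
$\left(F - 16243\right) + r = \left(1048 - 16243\right) - 6925 = -15195 - 6925 = -22120$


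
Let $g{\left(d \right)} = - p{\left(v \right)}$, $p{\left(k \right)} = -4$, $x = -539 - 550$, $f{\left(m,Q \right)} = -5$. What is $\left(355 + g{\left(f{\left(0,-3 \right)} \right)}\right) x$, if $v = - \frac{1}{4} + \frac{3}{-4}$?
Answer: $-390951$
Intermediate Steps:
$x = -1089$
$v = -1$ ($v = \left(-1\right) \frac{1}{4} + 3 \left(- \frac{1}{4}\right) = - \frac{1}{4} - \frac{3}{4} = -1$)
$g{\left(d \right)} = 4$ ($g{\left(d \right)} = \left(-1\right) \left(-4\right) = 4$)
$\left(355 + g{\left(f{\left(0,-3 \right)} \right)}\right) x = \left(355 + 4\right) \left(-1089\right) = 359 \left(-1089\right) = -390951$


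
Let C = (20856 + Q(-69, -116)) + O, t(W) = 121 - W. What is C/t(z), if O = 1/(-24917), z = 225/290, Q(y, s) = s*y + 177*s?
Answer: 12035508950/173746241 ≈ 69.271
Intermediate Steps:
Q(y, s) = 177*s + s*y
z = 45/58 (z = 225*(1/290) = 45/58 ≈ 0.77586)
O = -1/24917 ≈ -4.0133e-5
C = 207508775/24917 (C = (20856 - 116*(177 - 69)) - 1/24917 = (20856 - 116*108) - 1/24917 = (20856 - 12528) - 1/24917 = 8328 - 1/24917 = 207508775/24917 ≈ 8328.0)
C/t(z) = 207508775/(24917*(121 - 1*45/58)) = 207508775/(24917*(121 - 45/58)) = 207508775/(24917*(6973/58)) = (207508775/24917)*(58/6973) = 12035508950/173746241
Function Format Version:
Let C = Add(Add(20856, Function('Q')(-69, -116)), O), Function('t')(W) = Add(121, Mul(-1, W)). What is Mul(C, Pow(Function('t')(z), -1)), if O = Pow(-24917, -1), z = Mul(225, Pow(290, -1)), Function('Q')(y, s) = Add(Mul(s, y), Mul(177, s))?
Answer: Rational(12035508950, 173746241) ≈ 69.271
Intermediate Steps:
Function('Q')(y, s) = Add(Mul(177, s), Mul(s, y))
z = Rational(45, 58) (z = Mul(225, Rational(1, 290)) = Rational(45, 58) ≈ 0.77586)
O = Rational(-1, 24917) ≈ -4.0133e-5
C = Rational(207508775, 24917) (C = Add(Add(20856, Mul(-116, Add(177, -69))), Rational(-1, 24917)) = Add(Add(20856, Mul(-116, 108)), Rational(-1, 24917)) = Add(Add(20856, -12528), Rational(-1, 24917)) = Add(8328, Rational(-1, 24917)) = Rational(207508775, 24917) ≈ 8328.0)
Mul(C, Pow(Function('t')(z), -1)) = Mul(Rational(207508775, 24917), Pow(Add(121, Mul(-1, Rational(45, 58))), -1)) = Mul(Rational(207508775, 24917), Pow(Add(121, Rational(-45, 58)), -1)) = Mul(Rational(207508775, 24917), Pow(Rational(6973, 58), -1)) = Mul(Rational(207508775, 24917), Rational(58, 6973)) = Rational(12035508950, 173746241)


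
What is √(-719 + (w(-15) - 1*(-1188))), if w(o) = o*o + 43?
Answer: √737 ≈ 27.148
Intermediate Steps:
w(o) = 43 + o² (w(o) = o² + 43 = 43 + o²)
√(-719 + (w(-15) - 1*(-1188))) = √(-719 + ((43 + (-15)²) - 1*(-1188))) = √(-719 + ((43 + 225) + 1188)) = √(-719 + (268 + 1188)) = √(-719 + 1456) = √737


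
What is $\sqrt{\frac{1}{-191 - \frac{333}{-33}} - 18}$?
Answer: $\frac{i \sqrt{71303690}}{1990} \approx 4.2433 i$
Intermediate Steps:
$\sqrt{\frac{1}{-191 - \frac{333}{-33}} - 18} = \sqrt{\frac{1}{-191 - - \frac{111}{11}} - 18} = \sqrt{\frac{1}{-191 + \frac{111}{11}} - 18} = \sqrt{\frac{1}{- \frac{1990}{11}} - 18} = \sqrt{- \frac{11}{1990} - 18} = \sqrt{- \frac{35831}{1990}} = \frac{i \sqrt{71303690}}{1990}$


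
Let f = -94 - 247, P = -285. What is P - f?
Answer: 56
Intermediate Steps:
f = -341
P - f = -285 - 1*(-341) = -285 + 341 = 56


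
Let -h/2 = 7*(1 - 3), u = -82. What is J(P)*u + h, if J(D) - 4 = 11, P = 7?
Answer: -1202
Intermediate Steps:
J(D) = 15 (J(D) = 4 + 11 = 15)
h = 28 (h = -14*(1 - 3) = -14*(-2) = -2*(-14) = 28)
J(P)*u + h = 15*(-82) + 28 = -1230 + 28 = -1202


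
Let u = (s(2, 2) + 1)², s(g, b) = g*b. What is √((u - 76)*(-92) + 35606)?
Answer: √40298 ≈ 200.74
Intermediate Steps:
s(g, b) = b*g
u = 25 (u = (2*2 + 1)² = (4 + 1)² = 5² = 25)
√((u - 76)*(-92) + 35606) = √((25 - 76)*(-92) + 35606) = √(-51*(-92) + 35606) = √(4692 + 35606) = √40298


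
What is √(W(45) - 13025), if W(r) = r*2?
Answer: I*√12935 ≈ 113.73*I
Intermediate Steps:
W(r) = 2*r
√(W(45) - 13025) = √(2*45 - 13025) = √(90 - 13025) = √(-12935) = I*√12935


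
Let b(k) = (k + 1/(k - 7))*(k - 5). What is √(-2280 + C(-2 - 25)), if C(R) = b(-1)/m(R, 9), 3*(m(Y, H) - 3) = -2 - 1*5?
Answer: I*√36318/4 ≈ 47.643*I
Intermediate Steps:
m(Y, H) = ⅔ (m(Y, H) = 3 + (-2 - 1*5)/3 = 3 + (-2 - 5)/3 = 3 + (⅓)*(-7) = 3 - 7/3 = ⅔)
b(k) = (-5 + k)*(k + 1/(-7 + k)) (b(k) = (k + 1/(-7 + k))*(-5 + k) = (-5 + k)*(k + 1/(-7 + k)))
C(R) = 81/8 (C(R) = ((-5 + (-1)³ - 12*(-1)² + 36*(-1))/(-7 - 1))/(⅔) = ((-5 - 1 - 12*1 - 36)/(-8))*(3/2) = -(-5 - 1 - 12 - 36)/8*(3/2) = -⅛*(-54)*(3/2) = (27/4)*(3/2) = 81/8)
√(-2280 + C(-2 - 25)) = √(-2280 + 81/8) = √(-18159/8) = I*√36318/4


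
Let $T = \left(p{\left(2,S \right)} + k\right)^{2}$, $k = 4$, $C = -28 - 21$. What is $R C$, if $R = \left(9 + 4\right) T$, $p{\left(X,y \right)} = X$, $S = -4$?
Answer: $-22932$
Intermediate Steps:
$C = -49$ ($C = -28 - 21 = -49$)
$T = 36$ ($T = \left(2 + 4\right)^{2} = 6^{2} = 36$)
$R = 468$ ($R = \left(9 + 4\right) 36 = 13 \cdot 36 = 468$)
$R C = 468 \left(-49\right) = -22932$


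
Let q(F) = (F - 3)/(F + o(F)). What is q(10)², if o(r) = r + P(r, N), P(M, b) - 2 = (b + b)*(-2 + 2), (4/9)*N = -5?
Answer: 49/484 ≈ 0.10124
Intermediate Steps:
N = -45/4 (N = (9/4)*(-5) = -45/4 ≈ -11.250)
P(M, b) = 2 (P(M, b) = 2 + (b + b)*(-2 + 2) = 2 + (2*b)*0 = 2 + 0 = 2)
o(r) = 2 + r (o(r) = r + 2 = 2 + r)
q(F) = (-3 + F)/(2 + 2*F) (q(F) = (F - 3)/(F + (2 + F)) = (-3 + F)/(2 + 2*F))
q(10)² = ((-3 + 10)/(2*(1 + 10)))² = ((½)*7/11)² = ((½)*(1/11)*7)² = (7/22)² = 49/484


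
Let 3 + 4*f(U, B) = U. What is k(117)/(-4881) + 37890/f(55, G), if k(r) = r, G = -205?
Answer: 61646523/21151 ≈ 2914.6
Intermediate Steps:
f(U, B) = -¾ + U/4
k(117)/(-4881) + 37890/f(55, G) = 117/(-4881) + 37890/(-¾ + (¼)*55) = 117*(-1/4881) + 37890/(-¾ + 55/4) = -39/1627 + 37890/13 = 61646523/21151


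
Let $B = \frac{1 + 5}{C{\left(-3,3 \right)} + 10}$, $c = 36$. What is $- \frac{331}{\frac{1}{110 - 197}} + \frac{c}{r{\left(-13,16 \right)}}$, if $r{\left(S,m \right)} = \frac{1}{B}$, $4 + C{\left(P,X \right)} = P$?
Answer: $28869$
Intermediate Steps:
$C{\left(P,X \right)} = -4 + P$
$B = 2$ ($B = \frac{1 + 5}{\left(-4 - 3\right) + 10} = \frac{6}{-7 + 10} = \frac{6}{3} = 6 \cdot \frac{1}{3} = 2$)
$r{\left(S,m \right)} = \frac{1}{2}$
$- \frac{331}{\frac{1}{110 - 197}} + \frac{c}{r{\left(-13,16 \right)}} = - \frac{331}{\frac{1}{110 - 197}} + 36 \frac{1}{\frac{1}{2}} = - \frac{331}{\frac{1}{-87}} + 36 \cdot 2 = - \frac{331}{- \frac{1}{87}} + 72 = \left(-331\right) \left(-87\right) + 72 = 28797 + 72 = 28869$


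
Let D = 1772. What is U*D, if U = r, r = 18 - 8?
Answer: 17720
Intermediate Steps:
r = 10
U = 10
U*D = 10*1772 = 17720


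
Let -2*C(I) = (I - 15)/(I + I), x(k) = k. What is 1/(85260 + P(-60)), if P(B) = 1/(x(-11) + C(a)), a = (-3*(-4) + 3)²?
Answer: 337/28732590 ≈ 1.1729e-5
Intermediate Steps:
a = 225 (a = (12 + 3)² = 15² = 225)
C(I) = -(-15 + I)/(4*I) (C(I) = -(I - 15)/(2*(I + I)) = -(-15 + I)/(2*(2*I)) = -(-15 + I)*1/(2*I)/2 = -(-15 + I)/(4*I))
P(B) = -30/337 (P(B) = 1/(-11 + (¼)*(15 - 1*225)/225) = 1/(-11 + (¼)*(1/225)*(15 - 225)) = 1/(-11 + (¼)*(1/225)*(-210)) = 1/(-11 - 7/30) = 1/(-337/30) = -30/337)
1/(85260 + P(-60)) = 1/(85260 - 30/337) = 1/(28732590/337) = 337/28732590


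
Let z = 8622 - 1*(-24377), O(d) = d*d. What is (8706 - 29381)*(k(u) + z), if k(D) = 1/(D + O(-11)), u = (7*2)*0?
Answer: -82552794000/121 ≈ -6.8225e+8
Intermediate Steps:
O(d) = d**2
u = 0 (u = 14*0 = 0)
z = 32999 (z = 8622 + 24377 = 32999)
k(D) = 1/(121 + D) (k(D) = 1/(D + (-11)**2) = 1/(D + 121) = 1/(121 + D))
(8706 - 29381)*(k(u) + z) = (8706 - 29381)*(1/(121 + 0) + 32999) = -20675*(1/121 + 32999) = -20675*3992880/121 = -82552794000/121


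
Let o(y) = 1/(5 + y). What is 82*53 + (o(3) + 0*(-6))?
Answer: 34769/8 ≈ 4346.1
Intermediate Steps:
82*53 + (o(3) + 0*(-6)) = 82*53 + (1/(5 + 3) + 0*(-6)) = 4346 + (1/8 + 0) = 4346 + (⅛ + 0) = 4346 + ⅛ = 34769/8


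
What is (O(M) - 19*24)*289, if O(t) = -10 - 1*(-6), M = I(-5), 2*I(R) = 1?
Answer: -132940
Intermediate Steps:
I(R) = 1/2 (I(R) = (1/2)*1 = 1/2)
M = 1/2 ≈ 0.50000
O(t) = -4 (O(t) = -10 + 6 = -4)
(O(M) - 19*24)*289 = (-4 - 19*24)*289 = (-4 - 456)*289 = -460*289 = -132940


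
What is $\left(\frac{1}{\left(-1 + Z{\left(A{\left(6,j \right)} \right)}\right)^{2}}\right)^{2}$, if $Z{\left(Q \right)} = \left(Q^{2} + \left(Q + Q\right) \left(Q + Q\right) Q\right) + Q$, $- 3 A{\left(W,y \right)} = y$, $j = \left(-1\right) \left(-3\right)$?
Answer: $\frac{1}{625} \approx 0.0016$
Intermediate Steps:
$j = 3$
$A{\left(W,y \right)} = - \frac{y}{3}$
$Z{\left(Q \right)} = Q + Q^{2} + 4 Q^{3}$ ($Z{\left(Q \right)} = \left(Q^{2} + 2 Q 2 Q Q\right) + Q = \left(Q^{2} + 4 Q^{2} Q\right) + Q = \left(Q^{2} + 4 Q^{3}\right) + Q = Q + Q^{2} + 4 Q^{3}$)
$\left(\frac{1}{\left(-1 + Z{\left(A{\left(6,j \right)} \right)}\right)^{2}}\right)^{2} = \left(\frac{1}{\left(-1 + \left(- \frac{1}{3}\right) 3 \left(1 - 1 + 4 \left(\left(- \frac{1}{3}\right) 3\right)^{2}\right)\right)^{2}}\right)^{2} = \left(\frac{1}{\left(-1 - \left(1 - 1 + 4 \left(-1\right)^{2}\right)\right)^{2}}\right)^{2} = \left(\frac{1}{\left(-1 - \left(1 - 1 + 4 \cdot 1\right)\right)^{2}}\right)^{2} = \left(\frac{1}{\left(-1 - \left(1 - 1 + 4\right)\right)^{2}}\right)^{2} = \left(\frac{1}{\left(-1 - 4\right)^{2}}\right)^{2} = \left(\frac{1}{\left(-5\right)^{2}}\right)^{2} = \left(\frac{1}{25}\right)^{2} = \frac{1}{625}$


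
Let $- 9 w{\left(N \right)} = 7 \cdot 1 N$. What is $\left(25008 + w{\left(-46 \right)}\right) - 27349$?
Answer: $- \frac{20747}{9} \approx -2305.2$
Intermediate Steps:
$w{\left(N \right)} = - \frac{7 N}{9}$ ($w{\left(N \right)} = - \frac{7 \cdot 1 N}{9} = - \frac{7 N}{9}$)
$\left(25008 + w{\left(-46 \right)}\right) - 27349 = \left(25008 - - \frac{322}{9}\right) - 27349 = \left(25008 + \frac{322}{9}\right) - 27349 = \frac{225394}{9} - 27349 = - \frac{20747}{9}$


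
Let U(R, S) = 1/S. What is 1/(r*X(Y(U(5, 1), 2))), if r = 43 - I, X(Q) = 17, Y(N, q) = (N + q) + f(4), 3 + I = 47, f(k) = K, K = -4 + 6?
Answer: -1/17 ≈ -0.058824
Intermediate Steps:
K = 2
f(k) = 2
I = 44 (I = -3 + 47 = 44)
Y(N, q) = 2 + N + q (Y(N, q) = (N + q) + 2 = 2 + N + q)
r = -1 (r = 43 - 1*44 = 43 - 44 = -1)
1/(r*X(Y(U(5, 1), 2))) = 1/(-1*17) = 1/(-17) = -1/17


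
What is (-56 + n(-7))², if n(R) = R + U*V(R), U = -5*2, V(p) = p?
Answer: 49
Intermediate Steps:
U = -10
n(R) = -9*R (n(R) = R - 10*R = -9*R)
(-56 + n(-7))² = (-56 - 9*(-7))² = (-56 + 63)² = 7² = 49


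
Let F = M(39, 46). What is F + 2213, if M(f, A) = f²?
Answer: 3734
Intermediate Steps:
F = 1521 (F = 39² = 1521)
F + 2213 = 1521 + 2213 = 3734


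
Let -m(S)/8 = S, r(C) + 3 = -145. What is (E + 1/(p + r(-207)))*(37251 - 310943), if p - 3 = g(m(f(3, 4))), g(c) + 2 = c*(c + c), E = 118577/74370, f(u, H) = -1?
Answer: -298131737678/706515 ≈ -4.2198e+5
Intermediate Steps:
r(C) = -148 (r(C) = -3 - 145 = -148)
m(S) = -8*S
E = 118577/74370 (E = 118577*(1/74370) = 118577/74370 ≈ 1.5944)
g(c) = -2 + 2*c² (g(c) = -2 + c*(c + c) = -2 + c*(2*c) = -2 + 2*c²)
p = 129 (p = 3 + (-2 + 2*(-8*(-1))²) = 3 + (-2 + 2*8²) = 3 + (-2 + 2*64) = 3 + (-2 + 128) = 3 + 126 = 129)
(E + 1/(p + r(-207)))*(37251 - 310943) = (118577/74370 + 1/(129 - 148))*(37251 - 310943) = (118577/74370 + 1/(-19))*(-273692) = (118577/74370 - 1/19)*(-273692) = (2178593/1413030)*(-273692) = -298131737678/706515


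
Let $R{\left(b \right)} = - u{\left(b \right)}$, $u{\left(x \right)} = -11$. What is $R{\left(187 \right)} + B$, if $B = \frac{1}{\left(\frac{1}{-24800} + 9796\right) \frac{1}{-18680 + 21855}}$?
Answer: $\frac{2751088789}{242940799} \approx 11.324$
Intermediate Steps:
$R{\left(b \right)} = 11$ ($R{\left(b \right)} = \left(-1\right) \left(-11\right) = 11$)
$B = \frac{78740000}{242940799}$ ($B = \frac{1}{\left(- \frac{1}{24800} + 9796\right) \frac{1}{3175}} = \frac{1}{\frac{242940799}{24800} \cdot \frac{1}{3175}} = \frac{1}{\frac{242940799}{78740000}} = \frac{78740000}{242940799} \approx 0.32411$)
$R{\left(187 \right)} + B = 11 + \frac{78740000}{242940799} = \frac{2751088789}{242940799}$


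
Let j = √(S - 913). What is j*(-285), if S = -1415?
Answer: -570*I*√582 ≈ -13751.0*I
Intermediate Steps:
j = 2*I*√582 (j = √(-1415 - 913) = √(-2328) = 2*I*√582 ≈ 48.249*I)
j*(-285) = (2*I*√582)*(-285) = -570*I*√582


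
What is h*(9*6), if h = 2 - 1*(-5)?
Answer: 378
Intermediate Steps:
h = 7 (h = 2 + 5 = 7)
h*(9*6) = 7*(9*6) = 7*54 = 378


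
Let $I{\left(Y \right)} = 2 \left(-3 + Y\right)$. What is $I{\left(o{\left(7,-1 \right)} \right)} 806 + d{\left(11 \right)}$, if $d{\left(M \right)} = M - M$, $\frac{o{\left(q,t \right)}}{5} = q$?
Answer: $51584$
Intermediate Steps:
$o{\left(q,t \right)} = 5 q$
$I{\left(Y \right)} = -6 + 2 Y$
$d{\left(M \right)} = 0$
$I{\left(o{\left(7,-1 \right)} \right)} 806 + d{\left(11 \right)} = \left(-6 + 2 \cdot 5 \cdot 7\right) 806 + 0 = \left(-6 + 2 \cdot 35\right) 806 + 0 = \left(-6 + 70\right) 806 + 0 = 64 \cdot 806 + 0 = 51584 + 0 = 51584$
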